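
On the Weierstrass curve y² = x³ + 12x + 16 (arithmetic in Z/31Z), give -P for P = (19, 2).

-(19, 2) = (19, -2 mod 31) = (19, 29).

(19, 29)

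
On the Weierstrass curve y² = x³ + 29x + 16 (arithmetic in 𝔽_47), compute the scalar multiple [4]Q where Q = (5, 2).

(43, 27)

Repeated addition: build up to 4Q.
2Q: tangent at (5, 2): λ = (3·5² + 29)/(2·2) ≡ 10/4. 4⁻¹ ≡ 12 (mod 47), so λ ≡ 10·12 ≡ 26.
  x = λ² - 5 - 5 = 676 - 10 ≡ 8; y = λ·(5 - 8) - 2 ≡ 14. → (8, 14)
3Q: (8, 14) + (5, 2). λ = (2 - 14)/(5 - 8) ≡ 35/44 mod 47. 44⁻¹ ≡ 31 (mod 47), so λ ≡ 4.
  x = λ² - 8 - 5 = 16 - 13 ≡ 3; y = λ·(8 - 3) - 14 ≡ 6. → (3, 6)
4Q: (3, 6) + (5, 2). λ = (2 - 6)/(5 - 3) ≡ 43/2 mod 47. 2⁻¹ ≡ 24 (mod 47), so λ ≡ 45.
  x = λ² - 3 - 5 = 2025 - 8 ≡ 43; y = λ·(3 - 43) - 6 ≡ 27. → (43, 27)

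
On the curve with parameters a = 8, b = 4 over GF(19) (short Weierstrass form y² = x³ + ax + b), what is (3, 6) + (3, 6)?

(0, 17)

tangent at (3, 6): λ = (3·3² + 8)/(2·6) ≡ 16/12. 12⁻¹ ≡ 8 (mod 19), so λ ≡ 16·8 ≡ 14.
  x = λ² - 3 - 3 = 196 - 6 ≡ 0; y = λ·(3 - 0) - 6 ≡ 17. → (0, 17)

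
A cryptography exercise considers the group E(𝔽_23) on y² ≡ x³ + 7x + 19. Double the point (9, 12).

tangent at (9, 12): λ = (3·9² + 7)/(2·12) ≡ 20/1. 1⁻¹ ≡ 1 (mod 23) since 1·1 = 1 ≡ 1, so λ ≡ 20·1 ≡ 20.
  x = λ² - 9 - 9 = 400 - 18 ≡ 14; y = λ·(9 - 14) - 12 ≡ 3. → (14, 3)

(14, 3)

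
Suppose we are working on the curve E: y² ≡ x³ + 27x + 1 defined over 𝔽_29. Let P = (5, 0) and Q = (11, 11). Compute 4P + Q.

(11, 11)

First 4P:
Repeated addition: build up to 4P.
2P: (5, 0) + (5, 0): same x and y₁ ≡ -y₂, so the sum is O.
3P: O + (5, 0) = (5, 0) (identity).
4P: (5, 0) + (5, 0): same x and y₁ ≡ -y₂, so the sum is O.
4P = O.
Finally 4P + Q:
O + (11, 11) = (11, 11) (identity).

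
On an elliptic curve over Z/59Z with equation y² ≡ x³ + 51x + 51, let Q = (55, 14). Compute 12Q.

O

Double-and-add on 12 = (1100)₂. Start with Q = (55, 14) for the leading 1-bit.
double: tangent at (55, 14): λ = (3·55² + 51)/(2·14) ≡ 40/28. 28⁻¹ ≡ 19 (mod 59) since 28·19 = 532 ≡ 1, so λ ≡ 40·19 ≡ 52.
  x = λ² - 55 - 55 = 2704 - 110 ≡ 57; y = λ·(55 - 57) - 14 ≡ 0. → (57, 0)
add Q: (57, 0) + (55, 14). λ = (14 - 0)/(55 - 57) ≡ 14/57 mod 59. 57⁻¹ ≡ 29 (mod 59), so λ ≡ 52.
  x = λ² - 57 - 55 = 2704 - 112 ≡ 55; y = λ·(57 - 55) - 0 ≡ 45. → (55, 45)
double: tangent at (55, 45): λ = (3·55² + 51)/(2·45) ≡ 40/31. 31⁻¹ ≡ 40 (mod 59), so λ ≡ 40·40 ≡ 7.
  x = λ² - 55 - 55 = 49 - 110 ≡ 57; y = λ·(55 - 57) - 45 ≡ 0. → (57, 0)
double: (57, 0) + (57, 0): same x and y₁ ≡ -y₂, so the sum is the point at infinity.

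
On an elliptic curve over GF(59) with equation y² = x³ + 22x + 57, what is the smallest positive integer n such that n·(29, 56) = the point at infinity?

2P: tangent at (29, 56): λ = (3·29² + 22)/(2·56) ≡ 8/53. 53⁻¹ ≡ 49 (mod 59), so λ ≡ 8·49 ≡ 38.
  x = λ² - 29 - 29 = 1444 - 58 ≡ 29; y = λ·(29 - 29) - 56 ≡ 3. → (29, 3)
3P: (29, 3) + (29, 56): same x and y₁ ≡ -y₂, so the sum is the point at infinity.
3P = the point at infinity, so the order is 3.

3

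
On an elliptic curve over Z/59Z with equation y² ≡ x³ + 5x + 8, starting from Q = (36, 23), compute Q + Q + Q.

(41, 24)

Repeated addition: build up to 3Q.
2Q: tangent at (36, 23): λ = (3·36² + 5)/(2·23) ≡ 58/46. 46⁻¹ ≡ 9 (mod 59) since 46·9 = 414 ≡ 1, so λ ≡ 58·9 ≡ 50.
  x = λ² - 36 - 36 = 2500 - 72 ≡ 9; y = λ·(36 - 9) - 23 ≡ 29. → (9, 29)
3Q: (9, 29) + (36, 23). λ = (23 - 29)/(36 - 9) ≡ 53/27 mod 59. 27⁻¹ ≡ 35 (mod 59), so λ ≡ 26.
  x = λ² - 9 - 36 = 676 - 45 ≡ 41; y = λ·(9 - 41) - 29 ≡ 24. → (41, 24)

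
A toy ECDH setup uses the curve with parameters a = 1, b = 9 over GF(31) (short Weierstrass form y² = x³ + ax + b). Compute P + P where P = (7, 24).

tangent at (7, 24): λ = (3·7² + 1)/(2·24) ≡ 24/17. 17⁻¹ ≡ 11 (mod 31) since 17·11 = 187 ≡ 1, so λ ≡ 24·11 ≡ 16.
  x = λ² - 7 - 7 = 256 - 14 ≡ 25; y = λ·(7 - 25) - 24 ≡ 29. → (25, 29)

(25, 29)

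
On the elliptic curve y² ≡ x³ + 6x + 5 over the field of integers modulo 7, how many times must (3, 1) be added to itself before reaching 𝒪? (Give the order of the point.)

2P: tangent at (3, 1): λ = (3·3² + 6)/(2·1) ≡ 5/2. 2⁻¹ ≡ 4 (mod 7), so λ ≡ 5·4 ≡ 6.
  x = λ² - 3 - 3 = 36 - 6 ≡ 2; y = λ·(3 - 2) - 1 ≡ 5. → (2, 5)
3P: (2, 5) + (3, 1). λ = (1 - 5)/(3 - 2) ≡ 3/1 mod 7. 1⁻¹ ≡ 1 (mod 7) since 1·1 = 1 ≡ 1, so λ ≡ 3.
  x = λ² - 2 - 3 = 9 - 5 ≡ 4; y = λ·(2 - 4) - 5 ≡ 3. → (4, 3)
4P: (4, 3) + (3, 1). λ = (1 - 3)/(3 - 4) ≡ 5/6 mod 7. 6⁻¹ ≡ 6 (mod 7), so λ ≡ 2.
  x = λ² - 4 - 3 = 4 - 7 ≡ 4; y = λ·(4 - 4) - 3 ≡ 4. → (4, 4)
5P: (4, 4) + (3, 1). λ = (1 - 4)/(3 - 4) ≡ 4/6 mod 7. 6⁻¹ ≡ 6 (mod 7), so λ ≡ 3.
  x = λ² - 4 - 3 = 9 - 7 ≡ 2; y = λ·(4 - 2) - 4 ≡ 2. → (2, 2)
6P: (2, 2) + (3, 1). λ = (1 - 2)/(3 - 2) ≡ 6/1 mod 7. 1⁻¹ ≡ 1 (mod 7), so λ ≡ 6.
  x = λ² - 2 - 3 = 36 - 5 ≡ 3; y = λ·(2 - 3) - 2 ≡ 6. → (3, 6)
7P: (3, 6) + (3, 1): same x and y₁ ≡ -y₂, so the sum is 𝒪.
7P = 𝒪, so the order is 7.

7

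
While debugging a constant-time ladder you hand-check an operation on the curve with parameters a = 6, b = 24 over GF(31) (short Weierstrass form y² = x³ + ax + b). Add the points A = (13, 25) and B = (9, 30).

(13, 25) + (9, 30). λ = (30 - 25)/(9 - 13) ≡ 5/27 mod 31. 27⁻¹ ≡ 23 (mod 31) since 27·23 = 621 ≡ 1, so λ ≡ 22.
  x = λ² - 13 - 9 = 484 - 22 ≡ 28; y = λ·(13 - 28) - 25 ≡ 17. → (28, 17)

(28, 17)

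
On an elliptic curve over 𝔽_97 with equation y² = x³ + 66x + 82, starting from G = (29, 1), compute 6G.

Double-and-add on 6 = (110)₂. Start with G = (29, 1) for the leading 1-bit.
double: tangent at (29, 1): λ = (3·29² + 66)/(2·1) ≡ 67/2. 2⁻¹ ≡ 49 (mod 97) since 2·49 = 98 ≡ 1, so λ ≡ 67·49 ≡ 82.
  x = λ² - 29 - 29 = 6724 - 58 ≡ 70; y = λ·(29 - 70) - 1 ≡ 32. → (70, 32)
add G: (70, 32) + (29, 1). λ = (1 - 32)/(29 - 70) ≡ 66/56 mod 97. 56⁻¹ ≡ 26 (mod 97) since 56·26 = 1456 ≡ 1, so λ ≡ 67.
  x = λ² - 70 - 29 = 4489 - 99 ≡ 25; y = λ·(70 - 25) - 32 ≡ 73. → (25, 73)
double: tangent at (25, 73): λ = (3·25² + 66)/(2·73) ≡ 1/49. 49⁻¹ ≡ 2 (mod 97) since 49·2 = 98 ≡ 1, so λ ≡ 1·2 ≡ 2.
  x = λ² - 25 - 25 = 4 - 50 ≡ 51; y = λ·(25 - 51) - 73 ≡ 69. → (51, 69)

(51, 69)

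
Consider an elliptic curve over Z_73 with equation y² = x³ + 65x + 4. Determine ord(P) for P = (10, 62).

2P: tangent at (10, 62): λ = (3·10² + 65)/(2·62) ≡ 0/51. 51⁻¹ ≡ 63 (mod 73) since 51·63 = 3213 ≡ 1, so λ ≡ 0·63 ≡ 0.
  x = λ² - 10 - 10 = 0 - 20 ≡ 53; y = λ·(10 - 53) - 62 ≡ 11. → (53, 11)
3P: (53, 11) + (10, 62). λ = (62 - 11)/(10 - 53) ≡ 51/30 mod 73. 30⁻¹ ≡ 56 (mod 73) since 30·56 = 1680 ≡ 1, so λ ≡ 9.
  x = λ² - 53 - 10 = 81 - 63 ≡ 18; y = λ·(53 - 18) - 11 ≡ 12. → (18, 12)
4P: (18, 12) + (10, 62). λ = (62 - 12)/(10 - 18) ≡ 50/65 mod 73. 65⁻¹ ≡ 9 (mod 73), so λ ≡ 12.
  x = λ² - 18 - 10 = 144 - 28 ≡ 43; y = λ·(18 - 43) - 12 ≡ 53. → (43, 53)
5P: (43, 53) + (10, 62). λ = (62 - 53)/(10 - 43) ≡ 9/40 mod 73. 40⁻¹ ≡ 42 (mod 73), so λ ≡ 13.
  x = λ² - 43 - 10 = 169 - 53 ≡ 43; y = λ·(43 - 43) - 53 ≡ 20. → (43, 20)
6P: (43, 20) + (10, 62). λ = (62 - 20)/(10 - 43) ≡ 42/40 mod 73. 40⁻¹ ≡ 42 (mod 73), so λ ≡ 12.
  x = λ² - 43 - 10 = 144 - 53 ≡ 18; y = λ·(43 - 18) - 20 ≡ 61. → (18, 61)
7P: (18, 61) + (10, 62). λ = (62 - 61)/(10 - 18) ≡ 1/65 mod 73. 65⁻¹ ≡ 9 (mod 73), so λ ≡ 9.
  x = λ² - 18 - 10 = 81 - 28 ≡ 53; y = λ·(18 - 53) - 61 ≡ 62. → (53, 62)
8P: (53, 62) + (10, 62). λ = (62 - 62)/(10 - 53) ≡ 0/30 mod 73. 30⁻¹ ≡ 56 (mod 73), so λ ≡ 0.
  x = λ² - 53 - 10 = 0 - 63 ≡ 10; y = λ·(53 - 10) - 62 ≡ 11. → (10, 11)
9P: (10, 11) + (10, 62): same x and y₁ ≡ -y₂, so the sum is O.
9P = O, so the order is 9.

9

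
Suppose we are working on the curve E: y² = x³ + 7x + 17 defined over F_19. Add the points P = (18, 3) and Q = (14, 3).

(6, 16)

(18, 3) + (14, 3). λ = (3 - 3)/(14 - 18) ≡ 0/15 mod 19. 15⁻¹ ≡ 14 (mod 19), so λ ≡ 0.
  x = λ² - 18 - 14 = 0 - 32 ≡ 6; y = λ·(18 - 6) - 3 ≡ 16. → (6, 16)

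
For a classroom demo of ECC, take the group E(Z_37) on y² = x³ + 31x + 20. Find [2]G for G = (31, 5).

(8, 15)

tangent at (31, 5): λ = (3·31² + 31)/(2·5) ≡ 28/10. 10⁻¹ ≡ 26 (mod 37), so λ ≡ 28·26 ≡ 25.
  x = λ² - 31 - 31 = 625 - 62 ≡ 8; y = λ·(31 - 8) - 5 ≡ 15. → (8, 15)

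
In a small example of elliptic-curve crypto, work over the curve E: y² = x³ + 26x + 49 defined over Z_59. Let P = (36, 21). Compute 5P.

Repeated addition: build up to 5P.
2P: tangent at (36, 21): λ = (3·36² + 26)/(2·21) ≡ 20/42. 42⁻¹ ≡ 52 (mod 59) since 42·52 = 2184 ≡ 1, so λ ≡ 20·52 ≡ 37.
  x = λ² - 36 - 36 = 1369 - 72 ≡ 58; y = λ·(36 - 58) - 21 ≡ 50. → (58, 50)
3P: (58, 50) + (36, 21). λ = (21 - 50)/(36 - 58) ≡ 30/37 mod 59. 37⁻¹ ≡ 8 (mod 59) since 37·8 = 296 ≡ 1, so λ ≡ 4.
  x = λ² - 58 - 36 = 16 - 94 ≡ 40; y = λ·(58 - 40) - 50 ≡ 22. → (40, 22)
4P: (40, 22) + (36, 21). λ = (21 - 22)/(36 - 40) ≡ 58/55 mod 59. 55⁻¹ ≡ 44 (mod 59), so λ ≡ 15.
  x = λ² - 40 - 36 = 225 - 76 ≡ 31; y = λ·(40 - 31) - 22 ≡ 54. → (31, 54)
5P: (31, 54) + (36, 21). λ = (21 - 54)/(36 - 31) ≡ 26/5 mod 59. 5⁻¹ ≡ 12 (mod 59) since 5·12 = 60 ≡ 1, so λ ≡ 17.
  x = λ² - 31 - 36 = 289 - 67 ≡ 45; y = λ·(31 - 45) - 54 ≡ 3. → (45, 3)

(45, 3)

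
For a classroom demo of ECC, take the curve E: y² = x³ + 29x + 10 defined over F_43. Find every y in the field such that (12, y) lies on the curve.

none

x³ + 29x + 10 = 2086 ≡ 22 (mod 43).
22 is a non-residue mod 43; no y exists.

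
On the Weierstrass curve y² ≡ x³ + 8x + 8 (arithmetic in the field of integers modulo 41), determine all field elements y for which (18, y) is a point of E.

11, 30

x³ + 8x + 8 = 5984 ≡ 39 (mod 41).
Square roots of 39 mod 41: 11 and 30 (since 11² = 121 ≡ 39).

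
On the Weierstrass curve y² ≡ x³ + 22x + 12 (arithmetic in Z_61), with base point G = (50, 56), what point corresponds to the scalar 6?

Repeated addition: build up to 6G.
2G: tangent at (50, 56): λ = (3·50² + 22)/(2·56) ≡ 19/51. 51⁻¹ ≡ 6 (mod 61), so λ ≡ 19·6 ≡ 53.
  x = λ² - 50 - 50 = 2809 - 100 ≡ 25; y = λ·(50 - 25) - 56 ≡ 49. → (25, 49)
3G: (25, 49) + (50, 56). λ = (56 - 49)/(50 - 25) ≡ 7/25 mod 61. 25⁻¹ ≡ 22 (mod 61), so λ ≡ 32.
  x = λ² - 25 - 50 = 1024 - 75 ≡ 34; y = λ·(25 - 34) - 49 ≡ 29. → (34, 29)
4G: (34, 29) + (50, 56). λ = (56 - 29)/(50 - 34) ≡ 27/16 mod 61. 16⁻¹ ≡ 42 (mod 61) since 16·42 = 672 ≡ 1, so λ ≡ 36.
  x = λ² - 34 - 50 = 1296 - 84 ≡ 53; y = λ·(34 - 53) - 29 ≡ 19. → (53, 19)
5G: (53, 19) + (50, 56). λ = (56 - 19)/(50 - 53) ≡ 37/58 mod 61. 58⁻¹ ≡ 20 (mod 61), so λ ≡ 8.
  x = λ² - 53 - 50 = 64 - 103 ≡ 22; y = λ·(53 - 22) - 19 ≡ 46. → (22, 46)
6G: (22, 46) + (50, 56). λ = (56 - 46)/(50 - 22) ≡ 10/28 mod 61. 28⁻¹ ≡ 24 (mod 61) since 28·24 = 672 ≡ 1, so λ ≡ 57.
  x = λ² - 22 - 50 = 3249 - 72 ≡ 5; y = λ·(22 - 5) - 46 ≡ 8. → (5, 8)

(5, 8)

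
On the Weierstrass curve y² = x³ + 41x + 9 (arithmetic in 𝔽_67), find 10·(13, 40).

Write G = (13, 40).
Double-and-add on 10 = (1010)₂. Start with G = (13, 40) for the leading 1-bit.
double: tangent at (13, 40): λ = (3·13² + 41)/(2·40) ≡ 12/13. 13⁻¹ ≡ 31 (mod 67), so λ ≡ 12·31 ≡ 37.
  x = λ² - 13 - 13 = 1369 - 26 ≡ 3; y = λ·(13 - 3) - 40 ≡ 62. → (3, 62)
double: tangent at (3, 62): λ = (3·3² + 41)/(2·62) ≡ 1/57. 57⁻¹ ≡ 20 (mod 67) since 57·20 = 1140 ≡ 1, so λ ≡ 1·20 ≡ 20.
  x = λ² - 3 - 3 = 400 - 6 ≡ 59; y = λ·(3 - 59) - 62 ≡ 24. → (59, 24)
add G: (59, 24) + (13, 40). λ = (40 - 24)/(13 - 59) ≡ 16/21 mod 67. 21⁻¹ ≡ 16 (mod 67) since 21·16 = 336 ≡ 1, so λ ≡ 55.
  x = λ² - 59 - 13 = 3025 - 72 ≡ 5; y = λ·(59 - 5) - 24 ≡ 65. → (5, 65)
double: tangent at (5, 65): λ = (3·5² + 41)/(2·65) ≡ 49/63. 63⁻¹ ≡ 50 (mod 67) since 63·50 = 3150 ≡ 1, so λ ≡ 49·50 ≡ 38.
  x = λ² - 5 - 5 = 1444 - 10 ≡ 27; y = λ·(5 - 27) - 65 ≡ 37. → (27, 37)

(27, 37)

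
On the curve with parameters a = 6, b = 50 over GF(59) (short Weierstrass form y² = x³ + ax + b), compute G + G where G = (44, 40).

tangent at (44, 40): λ = (3·44² + 6)/(2·40) ≡ 32/21. 21⁻¹ ≡ 45 (mod 59), so λ ≡ 32·45 ≡ 24.
  x = λ² - 44 - 44 = 576 - 88 ≡ 16; y = λ·(44 - 16) - 40 ≡ 42. → (16, 42)

(16, 42)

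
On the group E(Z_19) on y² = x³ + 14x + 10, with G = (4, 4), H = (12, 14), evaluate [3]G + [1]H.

O

First 3G:
Repeated addition: build up to 3G.
2G: tangent at (4, 4): λ = (3·4² + 14)/(2·4) ≡ 5/8. 8⁻¹ ≡ 12 (mod 19), so λ ≡ 5·12 ≡ 3.
  x = λ² - 4 - 4 = 9 - 8 ≡ 1; y = λ·(4 - 1) - 4 ≡ 5. → (1, 5)
3G: (1, 5) + (4, 4). λ = (4 - 5)/(4 - 1) ≡ 18/3 mod 19. 3⁻¹ ≡ 13 (mod 19), so λ ≡ 6.
  x = λ² - 1 - 4 = 36 - 5 ≡ 12; y = λ·(1 - 12) - 5 ≡ 5. → (12, 5)
3G = (12, 5).
Finally 3G + H:
(12, 5) + (12, 14): same x and y₁ ≡ -y₂, so the sum is 𝒪.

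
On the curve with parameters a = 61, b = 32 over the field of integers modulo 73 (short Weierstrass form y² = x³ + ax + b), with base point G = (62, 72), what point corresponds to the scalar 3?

(31, 18)

Repeated addition: build up to 3G.
2G: tangent at (62, 72): λ = (3·62² + 61)/(2·72) ≡ 59/71. 71⁻¹ ≡ 36 (mod 73), so λ ≡ 59·36 ≡ 7.
  x = λ² - 62 - 62 = 49 - 124 ≡ 71; y = λ·(62 - 71) - 72 ≡ 11. → (71, 11)
3G: (71, 11) + (62, 72). λ = (72 - 11)/(62 - 71) ≡ 61/64 mod 73. 64⁻¹ ≡ 8 (mod 73) since 64·8 = 512 ≡ 1, so λ ≡ 50.
  x = λ² - 71 - 62 = 2500 - 133 ≡ 31; y = λ·(71 - 31) - 11 ≡ 18. → (31, 18)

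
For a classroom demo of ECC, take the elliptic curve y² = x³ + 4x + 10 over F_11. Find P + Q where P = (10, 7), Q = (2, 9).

(8, 9)

(10, 7) + (2, 9). λ = (9 - 7)/(2 - 10) ≡ 2/3 mod 11. 3⁻¹ ≡ 4 (mod 11) since 3·4 = 12 ≡ 1, so λ ≡ 8.
  x = λ² - 10 - 2 = 64 - 12 ≡ 8; y = λ·(10 - 8) - 7 ≡ 9. → (8, 9)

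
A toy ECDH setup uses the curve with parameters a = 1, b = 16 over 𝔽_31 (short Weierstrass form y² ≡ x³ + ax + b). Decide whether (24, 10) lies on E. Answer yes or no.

y² = 10² ≡ 7; x³ + 1x + 16 = 13864 ≡ 7 (mod 31). 7 = 7.

yes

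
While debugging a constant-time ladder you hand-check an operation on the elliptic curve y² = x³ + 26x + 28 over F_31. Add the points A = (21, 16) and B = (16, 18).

(14, 6)

(21, 16) + (16, 18). λ = (18 - 16)/(16 - 21) ≡ 2/26 mod 31. 26⁻¹ ≡ 6 (mod 31), so λ ≡ 12.
  x = λ² - 21 - 16 = 144 - 37 ≡ 14; y = λ·(21 - 14) - 16 ≡ 6. → (14, 6)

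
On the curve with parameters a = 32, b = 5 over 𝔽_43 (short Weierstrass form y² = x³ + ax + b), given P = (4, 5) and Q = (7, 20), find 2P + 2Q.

(29, 34)

First 2P:
Repeated addition: build up to 2P.
2P: tangent at (4, 5): λ = (3·4² + 32)/(2·5) ≡ 37/10. 10⁻¹ ≡ 13 (mod 43), so λ ≡ 37·13 ≡ 8.
  x = λ² - 4 - 4 = 64 - 8 ≡ 13; y = λ·(4 - 13) - 5 ≡ 9. → (13, 9)
2P = (13, 9).
Next 2Q:
Repeated addition: build up to 2Q.
2Q: tangent at (7, 20): λ = (3·7² + 32)/(2·20) ≡ 7/40. 40⁻¹ ≡ 14 (mod 43) since 40·14 = 560 ≡ 1, so λ ≡ 7·14 ≡ 12.
  x = λ² - 7 - 7 = 144 - 14 ≡ 1; y = λ·(7 - 1) - 20 ≡ 9. → (1, 9)
2Q = (1, 9).
Finally 2P + 2Q:
(13, 9) + (1, 9). λ = (9 - 9)/(1 - 13) ≡ 0/31 mod 43. 31⁻¹ ≡ 25 (mod 43), so λ ≡ 0.
  x = λ² - 13 - 1 = 0 - 14 ≡ 29; y = λ·(13 - 29) - 9 ≡ 34. → (29, 34)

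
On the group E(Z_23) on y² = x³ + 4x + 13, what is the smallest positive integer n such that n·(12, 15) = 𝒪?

2P: tangent at (12, 15): λ = (3·12² + 4)/(2·15) ≡ 22/7. 7⁻¹ ≡ 10 (mod 23), so λ ≡ 22·10 ≡ 13.
  x = λ² - 12 - 12 = 169 - 24 ≡ 7; y = λ·(12 - 7) - 15 ≡ 4. → (7, 4)
3P: (7, 4) + (12, 15). λ = (15 - 4)/(12 - 7) ≡ 11/5 mod 23. 5⁻¹ ≡ 14 (mod 23), so λ ≡ 16.
  x = λ² - 7 - 12 = 256 - 19 ≡ 7; y = λ·(7 - 7) - 4 ≡ 19. → (7, 19)
4P: (7, 19) + (12, 15). λ = (15 - 19)/(12 - 7) ≡ 19/5 mod 23. 5⁻¹ ≡ 14 (mod 23) since 5·14 = 70 ≡ 1, so λ ≡ 13.
  x = λ² - 7 - 12 = 169 - 19 ≡ 12; y = λ·(7 - 12) - 19 ≡ 8. → (12, 8)
5P: (12, 8) + (12, 15): same x and y₁ ≡ -y₂, so the sum is 𝒪.
5P = 𝒪, so the order is 5.

5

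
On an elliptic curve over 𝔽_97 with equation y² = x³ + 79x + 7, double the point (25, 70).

tangent at (25, 70): λ = (3·25² + 79)/(2·70) ≡ 14/43. 43⁻¹ ≡ 88 (mod 97) since 43·88 = 3784 ≡ 1, so λ ≡ 14·88 ≡ 68.
  x = λ² - 25 - 25 = 4624 - 50 ≡ 15; y = λ·(25 - 15) - 70 ≡ 28. → (15, 28)

(15, 28)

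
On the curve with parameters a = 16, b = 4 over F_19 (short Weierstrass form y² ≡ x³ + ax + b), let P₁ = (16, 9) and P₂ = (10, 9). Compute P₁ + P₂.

(12, 10)

(16, 9) + (10, 9). λ = (9 - 9)/(10 - 16) ≡ 0/13 mod 19. 13⁻¹ ≡ 3 (mod 19), so λ ≡ 0.
  x = λ² - 16 - 10 = 0 - 26 ≡ 12; y = λ·(16 - 12) - 9 ≡ 10. → (12, 10)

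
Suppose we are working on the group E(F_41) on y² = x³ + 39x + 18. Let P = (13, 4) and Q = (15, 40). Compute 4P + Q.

First 4P:
Repeated addition: build up to 4P.
2P: tangent at (13, 4): λ = (3·13² + 39)/(2·4) ≡ 13/8. 8⁻¹ ≡ 36 (mod 41) since 8·36 = 288 ≡ 1, so λ ≡ 13·36 ≡ 17.
  x = λ² - 13 - 13 = 289 - 26 ≡ 17; y = λ·(13 - 17) - 4 ≡ 10. → (17, 10)
3P: (17, 10) + (13, 4). λ = (4 - 10)/(13 - 17) ≡ 35/37 mod 41. 37⁻¹ ≡ 10 (mod 41), so λ ≡ 22.
  x = λ² - 17 - 13 = 484 - 30 ≡ 3; y = λ·(17 - 3) - 10 ≡ 11. → (3, 11)
4P: (3, 11) + (13, 4). λ = (4 - 11)/(13 - 3) ≡ 34/10 mod 41. 10⁻¹ ≡ 37 (mod 41), so λ ≡ 28.
  x = λ² - 3 - 13 = 784 - 16 ≡ 30; y = λ·(3 - 30) - 11 ≡ 12. → (30, 12)
4P = (30, 12).
Finally 4P + Q:
(30, 12) + (15, 40). λ = (40 - 12)/(15 - 30) ≡ 28/26 mod 41. 26⁻¹ ≡ 30 (mod 41), so λ ≡ 20.
  x = λ² - 30 - 15 = 400 - 45 ≡ 27; y = λ·(30 - 27) - 12 ≡ 7. → (27, 7)

(27, 7)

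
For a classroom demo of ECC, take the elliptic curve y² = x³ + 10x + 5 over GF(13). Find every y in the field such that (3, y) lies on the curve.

x³ + 10x + 5 = 62 ≡ 10 (mod 13).
Square roots of 10 mod 13: 6 and 7 (since 6² = 36 ≡ 10).

6, 7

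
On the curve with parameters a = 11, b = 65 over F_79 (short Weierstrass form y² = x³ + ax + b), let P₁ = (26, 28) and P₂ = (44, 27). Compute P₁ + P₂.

(19, 55)

(26, 28) + (44, 27). λ = (27 - 28)/(44 - 26) ≡ 78/18 mod 79. 18⁻¹ ≡ 22 (mod 79), so λ ≡ 57.
  x = λ² - 26 - 44 = 3249 - 70 ≡ 19; y = λ·(26 - 19) - 28 ≡ 55. → (19, 55)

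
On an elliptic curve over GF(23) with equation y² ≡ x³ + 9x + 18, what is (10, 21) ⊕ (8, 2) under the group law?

(10, 21) + (8, 2). λ = (2 - 21)/(8 - 10) ≡ 4/21 mod 23. 21⁻¹ ≡ 11 (mod 23) since 21·11 = 231 ≡ 1, so λ ≡ 21.
  x = λ² - 10 - 8 = 441 - 18 ≡ 9; y = λ·(10 - 9) - 21 ≡ 0. → (9, 0)

(9, 0)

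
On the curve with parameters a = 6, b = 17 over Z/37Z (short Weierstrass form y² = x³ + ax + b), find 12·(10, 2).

Write G = (10, 2).
Repeated addition: build up to 12G.
2G: tangent at (10, 2): λ = (3·10² + 6)/(2·2) ≡ 10/4. 4⁻¹ ≡ 28 (mod 37), so λ ≡ 10·28 ≡ 21.
  x = λ² - 10 - 10 = 441 - 20 ≡ 14; y = λ·(10 - 14) - 2 ≡ 25. → (14, 25)
3G: (14, 25) + (10, 2). λ = (2 - 25)/(10 - 14) ≡ 14/33 mod 37. 33⁻¹ ≡ 9 (mod 37), so λ ≡ 15.
  x = λ² - 14 - 10 = 225 - 24 ≡ 16; y = λ·(14 - 16) - 25 ≡ 19. → (16, 19)
4G: (16, 19) + (10, 2). λ = (2 - 19)/(10 - 16) ≡ 20/31 mod 37. 31⁻¹ ≡ 6 (mod 37) since 31·6 = 186 ≡ 1, so λ ≡ 9.
  x = λ² - 16 - 10 = 81 - 26 ≡ 18; y = λ·(16 - 18) - 19 ≡ 0. → (18, 0)
5G: (18, 0) + (10, 2). λ = (2 - 0)/(10 - 18) ≡ 2/29 mod 37. 29⁻¹ ≡ 23 (mod 37) since 29·23 = 667 ≡ 1, so λ ≡ 9.
  x = λ² - 18 - 10 = 81 - 28 ≡ 16; y = λ·(18 - 16) - 0 ≡ 18. → (16, 18)
6G: (16, 18) + (10, 2). λ = (2 - 18)/(10 - 16) ≡ 21/31 mod 37. 31⁻¹ ≡ 6 (mod 37), so λ ≡ 15.
  x = λ² - 16 - 10 = 225 - 26 ≡ 14; y = λ·(16 - 14) - 18 ≡ 12. → (14, 12)
7G: (14, 12) + (10, 2). λ = (2 - 12)/(10 - 14) ≡ 27/33 mod 37. 33⁻¹ ≡ 9 (mod 37) since 33·9 = 297 ≡ 1, so λ ≡ 21.
  x = λ² - 14 - 10 = 441 - 24 ≡ 10; y = λ·(14 - 10) - 12 ≡ 35. → (10, 35)
8G: (10, 35) + (10, 2): same x and y₁ ≡ -y₂, so the sum is O.
9G: O + (10, 2) = (10, 2) (identity).
10G: tangent at (10, 2): λ = (3·10² + 6)/(2·2) ≡ 10/4. 4⁻¹ ≡ 28 (mod 37), so λ ≡ 10·28 ≡ 21.
  x = λ² - 10 - 10 = 441 - 20 ≡ 14; y = λ·(10 - 14) - 2 ≡ 25. → (14, 25)
11G: (14, 25) + (10, 2). λ = (2 - 25)/(10 - 14) ≡ 14/33 mod 37. 33⁻¹ ≡ 9 (mod 37), so λ ≡ 15.
  x = λ² - 14 - 10 = 225 - 24 ≡ 16; y = λ·(14 - 16) - 25 ≡ 19. → (16, 19)
12G: (16, 19) + (10, 2). λ = (2 - 19)/(10 - 16) ≡ 20/31 mod 37. 31⁻¹ ≡ 6 (mod 37), so λ ≡ 9.
  x = λ² - 16 - 10 = 81 - 26 ≡ 18; y = λ·(16 - 18) - 19 ≡ 0. → (18, 0)

(18, 0)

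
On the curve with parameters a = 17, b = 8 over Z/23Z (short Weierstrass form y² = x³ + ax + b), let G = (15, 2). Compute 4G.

Repeated addition: build up to 4G.
2G: tangent at (15, 2): λ = (3·15² + 17)/(2·2) ≡ 2/4. 4⁻¹ ≡ 6 (mod 23), so λ ≡ 2·6 ≡ 12.
  x = λ² - 15 - 15 = 144 - 30 ≡ 22; y = λ·(15 - 22) - 2 ≡ 6. → (22, 6)
3G: (22, 6) + (15, 2). λ = (2 - 6)/(15 - 22) ≡ 19/16 mod 23. 16⁻¹ ≡ 13 (mod 23) since 16·13 = 208 ≡ 1, so λ ≡ 17.
  x = λ² - 22 - 15 = 289 - 37 ≡ 22; y = λ·(22 - 22) - 6 ≡ 17. → (22, 17)
4G: (22, 17) + (15, 2). λ = (2 - 17)/(15 - 22) ≡ 8/16 mod 23. 16⁻¹ ≡ 13 (mod 23), so λ ≡ 12.
  x = λ² - 22 - 15 = 144 - 37 ≡ 15; y = λ·(22 - 15) - 17 ≡ 21. → (15, 21)

(15, 21)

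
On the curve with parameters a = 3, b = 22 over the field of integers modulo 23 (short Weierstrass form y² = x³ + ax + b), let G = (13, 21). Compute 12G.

Repeated addition: build up to 12G.
2G: tangent at (13, 21): λ = (3·13² + 3)/(2·21) ≡ 4/19. 19⁻¹ ≡ 17 (mod 23), so λ ≡ 4·17 ≡ 22.
  x = λ² - 13 - 13 = 484 - 26 ≡ 21; y = λ·(13 - 21) - 21 ≡ 10. → (21, 10)
3G: (21, 10) + (13, 21). λ = (21 - 10)/(13 - 21) ≡ 11/15 mod 23. 15⁻¹ ≡ 20 (mod 23) since 15·20 = 300 ≡ 1, so λ ≡ 13.
  x = λ² - 21 - 13 = 169 - 34 ≡ 20; y = λ·(21 - 20) - 10 ≡ 3. → (20, 3)
4G: (20, 3) + (13, 21). λ = (21 - 3)/(13 - 20) ≡ 18/16 mod 23. 16⁻¹ ≡ 13 (mod 23), so λ ≡ 4.
  x = λ² - 20 - 13 = 16 - 33 ≡ 6; y = λ·(20 - 6) - 3 ≡ 7. → (6, 7)
5G: (6, 7) + (13, 21). λ = (21 - 7)/(13 - 6) ≡ 14/7 mod 23. 7⁻¹ ≡ 10 (mod 23) since 7·10 = 70 ≡ 1, so λ ≡ 2.
  x = λ² - 6 - 13 = 4 - 19 ≡ 8; y = λ·(6 - 8) - 7 ≡ 12. → (8, 12)
6G: (8, 12) + (13, 21). λ = (21 - 12)/(13 - 8) ≡ 9/5 mod 23. 5⁻¹ ≡ 14 (mod 23), so λ ≡ 11.
  x = λ² - 8 - 13 = 121 - 21 ≡ 8; y = λ·(8 - 8) - 12 ≡ 11. → (8, 11)
7G: (8, 11) + (13, 21). λ = (21 - 11)/(13 - 8) ≡ 10/5 mod 23. 5⁻¹ ≡ 14 (mod 23) since 5·14 = 70 ≡ 1, so λ ≡ 2.
  x = λ² - 8 - 13 = 4 - 21 ≡ 6; y = λ·(8 - 6) - 11 ≡ 16. → (6, 16)
8G: (6, 16) + (13, 21). λ = (21 - 16)/(13 - 6) ≡ 5/7 mod 23. 7⁻¹ ≡ 10 (mod 23) since 7·10 = 70 ≡ 1, so λ ≡ 4.
  x = λ² - 6 - 13 = 16 - 19 ≡ 20; y = λ·(6 - 20) - 16 ≡ 20. → (20, 20)
9G: (20, 20) + (13, 21). λ = (21 - 20)/(13 - 20) ≡ 1/16 mod 23. 16⁻¹ ≡ 13 (mod 23) since 16·13 = 208 ≡ 1, so λ ≡ 13.
  x = λ² - 20 - 13 = 169 - 33 ≡ 21; y = λ·(20 - 21) - 20 ≡ 13. → (21, 13)
10G: (21, 13) + (13, 21). λ = (21 - 13)/(13 - 21) ≡ 8/15 mod 23. 15⁻¹ ≡ 20 (mod 23), so λ ≡ 22.
  x = λ² - 21 - 13 = 484 - 34 ≡ 13; y = λ·(21 - 13) - 13 ≡ 2. → (13, 2)
11G: (13, 2) + (13, 21): same x and y₁ ≡ -y₂, so the sum is the point at infinity.
12G: the point at infinity + (13, 21) = (13, 21) (identity).

(13, 21)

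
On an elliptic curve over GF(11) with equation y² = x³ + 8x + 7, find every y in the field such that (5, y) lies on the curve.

x³ + 8x + 7 = 172 ≡ 7 (mod 11).
7 is a non-residue mod 11; no y exists.

none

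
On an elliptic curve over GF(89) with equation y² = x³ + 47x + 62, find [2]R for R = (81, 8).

tangent at (81, 8): λ = (3·81² + 47)/(2·8) ≡ 61/16. 16⁻¹ ≡ 39 (mod 89), so λ ≡ 61·39 ≡ 65.
  x = λ² - 81 - 81 = 4225 - 162 ≡ 58; y = λ·(81 - 58) - 8 ≡ 63. → (58, 63)

(58, 63)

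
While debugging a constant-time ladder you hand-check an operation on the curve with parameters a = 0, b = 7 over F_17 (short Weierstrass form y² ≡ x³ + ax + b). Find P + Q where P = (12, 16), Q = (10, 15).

(8, 3)

(12, 16) + (10, 15). λ = (15 - 16)/(10 - 12) ≡ 16/15 mod 17. 15⁻¹ ≡ 8 (mod 17) since 15·8 = 120 ≡ 1, so λ ≡ 9.
  x = λ² - 12 - 10 = 81 - 22 ≡ 8; y = λ·(12 - 8) - 16 ≡ 3. → (8, 3)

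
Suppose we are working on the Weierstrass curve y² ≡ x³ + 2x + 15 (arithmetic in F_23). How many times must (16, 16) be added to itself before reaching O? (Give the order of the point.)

2P: tangent at (16, 16): λ = (3·16² + 2)/(2·16) ≡ 11/9. 9⁻¹ ≡ 18 (mod 23), so λ ≡ 11·18 ≡ 14.
  x = λ² - 16 - 16 = 196 - 32 ≡ 3; y = λ·(16 - 3) - 16 ≡ 5. → (3, 5)
3P: (3, 5) + (16, 16). λ = (16 - 5)/(16 - 3) ≡ 11/13 mod 23. 13⁻¹ ≡ 16 (mod 23) since 13·16 = 208 ≡ 1, so λ ≡ 15.
  x = λ² - 3 - 16 = 225 - 19 ≡ 22; y = λ·(3 - 22) - 5 ≡ 9. → (22, 9)
4P: (22, 9) + (16, 16). λ = (16 - 9)/(16 - 22) ≡ 7/17 mod 23. 17⁻¹ ≡ 19 (mod 23), so λ ≡ 18.
  x = λ² - 22 - 16 = 324 - 38 ≡ 10; y = λ·(22 - 10) - 9 ≡ 0. → (10, 0)
5P: (10, 0) + (16, 16). λ = (16 - 0)/(16 - 10) ≡ 16/6 mod 23. 6⁻¹ ≡ 4 (mod 23) since 6·4 = 24 ≡ 1, so λ ≡ 18.
  x = λ² - 10 - 16 = 324 - 26 ≡ 22; y = λ·(10 - 22) - 0 ≡ 14. → (22, 14)
6P: (22, 14) + (16, 16). λ = (16 - 14)/(16 - 22) ≡ 2/17 mod 23. 17⁻¹ ≡ 19 (mod 23) since 17·19 = 323 ≡ 1, so λ ≡ 15.
  x = λ² - 22 - 16 = 225 - 38 ≡ 3; y = λ·(22 - 3) - 14 ≡ 18. → (3, 18)
7P: (3, 18) + (16, 16). λ = (16 - 18)/(16 - 3) ≡ 21/13 mod 23. 13⁻¹ ≡ 16 (mod 23), so λ ≡ 14.
  x = λ² - 3 - 16 = 196 - 19 ≡ 16; y = λ·(3 - 16) - 18 ≡ 7. → (16, 7)
8P: (16, 7) + (16, 16): same x and y₁ ≡ -y₂, so the sum is O.
8P = O, so the order is 8.

8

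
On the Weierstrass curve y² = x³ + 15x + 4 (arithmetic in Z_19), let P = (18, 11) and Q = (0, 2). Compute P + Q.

(18, 11) + (0, 2). λ = (2 - 11)/(0 - 18) ≡ 10/1 mod 19. 1⁻¹ ≡ 1 (mod 19) since 1·1 = 1 ≡ 1, so λ ≡ 10.
  x = λ² - 18 - 0 = 100 - 18 ≡ 6; y = λ·(18 - 6) - 11 ≡ 14. → (6, 14)

(6, 14)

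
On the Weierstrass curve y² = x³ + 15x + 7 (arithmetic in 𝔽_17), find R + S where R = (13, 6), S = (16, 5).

(7, 9)

(13, 6) + (16, 5). λ = (5 - 6)/(16 - 13) ≡ 16/3 mod 17. 3⁻¹ ≡ 6 (mod 17) since 3·6 = 18 ≡ 1, so λ ≡ 11.
  x = λ² - 13 - 16 = 121 - 29 ≡ 7; y = λ·(13 - 7) - 6 ≡ 9. → (7, 9)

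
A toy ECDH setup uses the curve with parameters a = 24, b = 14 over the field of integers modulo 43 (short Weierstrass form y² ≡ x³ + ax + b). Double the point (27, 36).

(24, 40)

tangent at (27, 36): λ = (3·27² + 24)/(2·36) ≡ 18/29. 29⁻¹ ≡ 3 (mod 43), so λ ≡ 18·3 ≡ 11.
  x = λ² - 27 - 27 = 121 - 54 ≡ 24; y = λ·(27 - 24) - 36 ≡ 40. → (24, 40)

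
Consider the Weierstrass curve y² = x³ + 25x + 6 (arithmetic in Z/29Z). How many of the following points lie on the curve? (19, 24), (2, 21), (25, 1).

1

(19, 24): 24² ≡ 25, rhs ≡ 3 → off.
(2, 21): 21² ≡ 6, rhs ≡ 6 → on.
(25, 1): 1² ≡ 1, rhs ≡ 16 → off.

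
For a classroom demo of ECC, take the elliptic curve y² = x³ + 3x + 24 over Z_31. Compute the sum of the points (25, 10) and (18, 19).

(25, 10) + (18, 19). λ = (19 - 10)/(18 - 25) ≡ 9/24 mod 31. 24⁻¹ ≡ 22 (mod 31) since 24·22 = 528 ≡ 1, so λ ≡ 12.
  x = λ² - 25 - 18 = 144 - 43 ≡ 8; y = λ·(25 - 8) - 10 ≡ 8. → (8, 8)

(8, 8)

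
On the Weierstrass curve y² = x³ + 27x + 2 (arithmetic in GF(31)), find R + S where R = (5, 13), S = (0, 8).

(5, 13) + (0, 8). λ = (8 - 13)/(0 - 5) ≡ 26/26 mod 31. 26⁻¹ ≡ 6 (mod 31), so λ ≡ 1.
  x = λ² - 5 - 0 = 1 - 5 ≡ 27; y = λ·(5 - 27) - 13 ≡ 27. → (27, 27)

(27, 27)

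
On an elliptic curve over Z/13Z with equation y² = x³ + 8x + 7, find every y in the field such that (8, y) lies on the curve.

x³ + 8x + 7 = 583 ≡ 11 (mod 13).
11 is a non-residue mod 13; no y exists.

none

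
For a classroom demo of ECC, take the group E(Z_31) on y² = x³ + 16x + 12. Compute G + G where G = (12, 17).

(15, 0)

tangent at (12, 17): λ = (3·12² + 16)/(2·17) ≡ 14/3. 3⁻¹ ≡ 21 (mod 31) since 3·21 = 63 ≡ 1, so λ ≡ 14·21 ≡ 15.
  x = λ² - 12 - 12 = 225 - 24 ≡ 15; y = λ·(12 - 15) - 17 ≡ 0. → (15, 0)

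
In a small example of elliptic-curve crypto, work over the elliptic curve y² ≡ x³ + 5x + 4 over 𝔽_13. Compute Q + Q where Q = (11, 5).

(0, 2)

tangent at (11, 5): λ = (3·11² + 5)/(2·5) ≡ 4/10. 10⁻¹ ≡ 4 (mod 13), so λ ≡ 4·4 ≡ 3.
  x = λ² - 11 - 11 = 9 - 22 ≡ 0; y = λ·(11 - 0) - 5 ≡ 2. → (0, 2)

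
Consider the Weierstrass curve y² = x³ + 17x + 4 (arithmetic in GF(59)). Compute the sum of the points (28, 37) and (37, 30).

(28, 37) + (37, 30). λ = (30 - 37)/(37 - 28) ≡ 52/9 mod 59. 9⁻¹ ≡ 46 (mod 59), so λ ≡ 32.
  x = λ² - 28 - 37 = 1024 - 65 ≡ 15; y = λ·(28 - 15) - 37 ≡ 25. → (15, 25)

(15, 25)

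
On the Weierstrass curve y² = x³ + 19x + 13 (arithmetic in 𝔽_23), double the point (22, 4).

tangent at (22, 4): λ = (3·22² + 19)/(2·4) ≡ 22/8. 8⁻¹ ≡ 3 (mod 23), so λ ≡ 22·3 ≡ 20.
  x = λ² - 22 - 22 = 400 - 44 ≡ 11; y = λ·(22 - 11) - 4 ≡ 9. → (11, 9)

(11, 9)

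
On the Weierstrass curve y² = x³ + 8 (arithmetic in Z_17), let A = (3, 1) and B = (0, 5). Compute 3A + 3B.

(4, 2)

First 3A:
Repeated addition: build up to 3A.
2A: tangent at (3, 1): λ = (3·3² + 0)/(2·1) ≡ 10/2. 2⁻¹ ≡ 9 (mod 17) since 2·9 = 18 ≡ 1, so λ ≡ 10·9 ≡ 5.
  x = λ² - 3 - 3 = 25 - 6 ≡ 2; y = λ·(3 - 2) - 1 ≡ 4. → (2, 4)
3A: (2, 4) + (3, 1). λ = (1 - 4)/(3 - 2) ≡ 14/1 mod 17. 1⁻¹ ≡ 1 (mod 17) since 1·1 = 1 ≡ 1, so λ ≡ 14.
  x = λ² - 2 - 3 = 196 - 5 ≡ 4; y = λ·(2 - 4) - 4 ≡ 2. → (4, 2)
3A = (4, 2).
Next 3B:
Repeated addition: build up to 3B.
2B: tangent at (0, 5): λ = (3·0² + 0)/(2·5) ≡ 0/10. 10⁻¹ ≡ 12 (mod 17), so λ ≡ 0·12 ≡ 0.
  x = λ² - 0 - 0 = 0 - 0 ≡ 0; y = λ·(0 - 0) - 5 ≡ 12. → (0, 12)
3B: (0, 12) + (0, 5): same x and y₁ ≡ -y₂, so the sum is O.
3B = O.
Finally 3A + 3B:
(4, 2) + O = (4, 2) (identity).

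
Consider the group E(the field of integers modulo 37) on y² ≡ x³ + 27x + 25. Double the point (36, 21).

(1, 4)

tangent at (36, 21): λ = (3·36² + 27)/(2·21) ≡ 30/5. 5⁻¹ ≡ 15 (mod 37), so λ ≡ 30·15 ≡ 6.
  x = λ² - 36 - 36 = 36 - 72 ≡ 1; y = λ·(36 - 1) - 21 ≡ 4. → (1, 4)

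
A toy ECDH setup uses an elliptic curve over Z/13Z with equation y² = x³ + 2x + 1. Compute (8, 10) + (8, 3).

The two points share x = 8 and their y-coordinates satisfy 10 + 3 ≡ 0 (mod 13), so they are inverses. Their sum is ∞.

O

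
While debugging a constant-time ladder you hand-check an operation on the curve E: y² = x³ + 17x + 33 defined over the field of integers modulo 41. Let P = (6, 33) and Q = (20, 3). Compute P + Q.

(38, 18)

(6, 33) + (20, 3). λ = (3 - 33)/(20 - 6) ≡ 11/14 mod 41. 14⁻¹ ≡ 3 (mod 41), so λ ≡ 33.
  x = λ² - 6 - 20 = 1089 - 26 ≡ 38; y = λ·(6 - 38) - 33 ≡ 18. → (38, 18)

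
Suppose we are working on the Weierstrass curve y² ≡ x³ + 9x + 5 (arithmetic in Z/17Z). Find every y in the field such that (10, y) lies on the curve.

none

x³ + 9x + 5 = 1095 ≡ 7 (mod 17).
7 is a non-residue mod 17; no y exists.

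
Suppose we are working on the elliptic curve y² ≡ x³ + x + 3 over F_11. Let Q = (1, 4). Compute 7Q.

(1, 4)

Double-and-add on 7 = (111)₂. Start with Q = (1, 4) for the leading 1-bit.
double: tangent at (1, 4): λ = (3·1² + 1)/(2·4) ≡ 4/8. 8⁻¹ ≡ 7 (mod 11), so λ ≡ 4·7 ≡ 6.
  x = λ² - 1 - 1 = 36 - 2 ≡ 1; y = λ·(1 - 1) - 4 ≡ 7. → (1, 7)
add Q: (1, 7) + (1, 4): same x and y₁ ≡ -y₂, so the sum is 𝒪.
double: 𝒪 + 𝒪 = 𝒪 (identity).
add Q: 𝒪 + (1, 4) = (1, 4) (identity).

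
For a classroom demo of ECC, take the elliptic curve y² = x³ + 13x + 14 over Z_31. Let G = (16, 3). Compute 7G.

(12, 21)

Double-and-add on 7 = (111)₂. Start with G = (16, 3) for the leading 1-bit.
double: tangent at (16, 3): λ = (3·16² + 13)/(2·3) ≡ 6/6. 6⁻¹ ≡ 26 (mod 31), so λ ≡ 6·26 ≡ 1.
  x = λ² - 16 - 16 = 1 - 32 ≡ 0; y = λ·(16 - 0) - 3 ≡ 13. → (0, 13)
add G: (0, 13) + (16, 3). λ = (3 - 13)/(16 - 0) ≡ 21/16 mod 31. 16⁻¹ ≡ 2 (mod 31), so λ ≡ 11.
  x = λ² - 0 - 16 = 121 - 16 ≡ 12; y = λ·(0 - 12) - 13 ≡ 10. → (12, 10)
double: tangent at (12, 10): λ = (3·12² + 13)/(2·10) ≡ 11/20. 20⁻¹ ≡ 14 (mod 31), so λ ≡ 11·14 ≡ 30.
  x = λ² - 12 - 12 = 900 - 24 ≡ 8; y = λ·(12 - 8) - 10 ≡ 17. → (8, 17)
add G: (8, 17) + (16, 3). λ = (3 - 17)/(16 - 8) ≡ 17/8 mod 31. 8⁻¹ ≡ 4 (mod 31) since 8·4 = 32 ≡ 1, so λ ≡ 6.
  x = λ² - 8 - 16 = 36 - 24 ≡ 12; y = λ·(8 - 12) - 17 ≡ 21. → (12, 21)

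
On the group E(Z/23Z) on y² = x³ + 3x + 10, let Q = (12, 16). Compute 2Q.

(7, 11)

tangent at (12, 16): λ = (3·12² + 3)/(2·16) ≡ 21/9. 9⁻¹ ≡ 18 (mod 23) since 9·18 = 162 ≡ 1, so λ ≡ 21·18 ≡ 10.
  x = λ² - 12 - 12 = 100 - 24 ≡ 7; y = λ·(12 - 7) - 16 ≡ 11. → (7, 11)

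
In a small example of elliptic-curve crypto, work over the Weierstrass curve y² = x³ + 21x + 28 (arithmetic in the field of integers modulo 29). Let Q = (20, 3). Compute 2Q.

(11, 16)

tangent at (20, 3): λ = (3·20² + 21)/(2·3) ≡ 3/6. 6⁻¹ ≡ 5 (mod 29) since 6·5 = 30 ≡ 1, so λ ≡ 3·5 ≡ 15.
  x = λ² - 20 - 20 = 225 - 40 ≡ 11; y = λ·(20 - 11) - 3 ≡ 16. → (11, 16)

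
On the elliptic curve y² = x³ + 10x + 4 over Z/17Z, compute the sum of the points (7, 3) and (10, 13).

(13, 11)

(7, 3) + (10, 13). λ = (13 - 3)/(10 - 7) ≡ 10/3 mod 17. 3⁻¹ ≡ 6 (mod 17), so λ ≡ 9.
  x = λ² - 7 - 10 = 81 - 17 ≡ 13; y = λ·(7 - 13) - 3 ≡ 11. → (13, 11)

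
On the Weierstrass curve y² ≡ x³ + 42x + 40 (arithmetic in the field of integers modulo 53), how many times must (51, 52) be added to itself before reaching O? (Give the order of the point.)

9

2P: tangent at (51, 52): λ = (3·51² + 42)/(2·52) ≡ 1/51. 51⁻¹ ≡ 26 (mod 53) since 51·26 = 1326 ≡ 1, so λ ≡ 1·26 ≡ 26.
  x = λ² - 51 - 51 = 676 - 102 ≡ 44; y = λ·(51 - 44) - 52 ≡ 24. → (44, 24)
3P: (44, 24) + (51, 52). λ = (52 - 24)/(51 - 44) ≡ 28/7 mod 53. 7⁻¹ ≡ 38 (mod 53), so λ ≡ 4.
  x = λ² - 44 - 51 = 16 - 95 ≡ 27; y = λ·(44 - 27) - 24 ≡ 44. → (27, 44)
4P: (27, 44) + (51, 52). λ = (52 - 44)/(51 - 27) ≡ 8/24 mod 53. 24⁻¹ ≡ 42 (mod 53) since 24·42 = 1008 ≡ 1, so λ ≡ 18.
  x = λ² - 27 - 51 = 324 - 78 ≡ 34; y = λ·(27 - 34) - 44 ≡ 42. → (34, 42)
5P: (34, 42) + (51, 52). λ = (52 - 42)/(51 - 34) ≡ 10/17 mod 53. 17⁻¹ ≡ 25 (mod 53), so λ ≡ 38.
  x = λ² - 34 - 51 = 1444 - 85 ≡ 34; y = λ·(34 - 34) - 42 ≡ 11. → (34, 11)
6P: (34, 11) + (51, 52). λ = (52 - 11)/(51 - 34) ≡ 41/17 mod 53. 17⁻¹ ≡ 25 (mod 53) since 17·25 = 425 ≡ 1, so λ ≡ 18.
  x = λ² - 34 - 51 = 324 - 85 ≡ 27; y = λ·(34 - 27) - 11 ≡ 9. → (27, 9)
7P: (27, 9) + (51, 52). λ = (52 - 9)/(51 - 27) ≡ 43/24 mod 53. 24⁻¹ ≡ 42 (mod 53) since 24·42 = 1008 ≡ 1, so λ ≡ 4.
  x = λ² - 27 - 51 = 16 - 78 ≡ 44; y = λ·(27 - 44) - 9 ≡ 29. → (44, 29)
8P: (44, 29) + (51, 52). λ = (52 - 29)/(51 - 44) ≡ 23/7 mod 53. 7⁻¹ ≡ 38 (mod 53), so λ ≡ 26.
  x = λ² - 44 - 51 = 676 - 95 ≡ 51; y = λ·(44 - 51) - 29 ≡ 1. → (51, 1)
9P: (51, 1) + (51, 52): same x and y₁ ≡ -y₂, so the sum is O.
9P = O, so the order is 9.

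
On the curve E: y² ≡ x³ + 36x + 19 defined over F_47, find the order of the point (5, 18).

9

2P: tangent at (5, 18): λ = (3·5² + 36)/(2·18) ≡ 17/36. 36⁻¹ ≡ 17 (mod 47), so λ ≡ 17·17 ≡ 7.
  x = λ² - 5 - 5 = 49 - 10 ≡ 39; y = λ·(5 - 39) - 18 ≡ 26. → (39, 26)
3P: (39, 26) + (5, 18). λ = (18 - 26)/(5 - 39) ≡ 39/13 mod 47. 13⁻¹ ≡ 29 (mod 47) since 13·29 = 377 ≡ 1, so λ ≡ 3.
  x = λ² - 39 - 5 = 9 - 44 ≡ 12; y = λ·(39 - 12) - 26 ≡ 8. → (12, 8)
4P: (12, 8) + (5, 18). λ = (18 - 8)/(5 - 12) ≡ 10/40 mod 47. 40⁻¹ ≡ 20 (mod 47), so λ ≡ 12.
  x = λ² - 12 - 5 = 144 - 17 ≡ 33; y = λ·(12 - 33) - 8 ≡ 22. → (33, 22)
5P: (33, 22) + (5, 18). λ = (18 - 22)/(5 - 33) ≡ 43/19 mod 47. 19⁻¹ ≡ 5 (mod 47), so λ ≡ 27.
  x = λ² - 33 - 5 = 729 - 38 ≡ 33; y = λ·(33 - 33) - 22 ≡ 25. → (33, 25)
6P: (33, 25) + (5, 18). λ = (18 - 25)/(5 - 33) ≡ 40/19 mod 47. 19⁻¹ ≡ 5 (mod 47) since 19·5 = 95 ≡ 1, so λ ≡ 12.
  x = λ² - 33 - 5 = 144 - 38 ≡ 12; y = λ·(33 - 12) - 25 ≡ 39. → (12, 39)
7P: (12, 39) + (5, 18). λ = (18 - 39)/(5 - 12) ≡ 26/40 mod 47. 40⁻¹ ≡ 20 (mod 47) since 40·20 = 800 ≡ 1, so λ ≡ 3.
  x = λ² - 12 - 5 = 9 - 17 ≡ 39; y = λ·(12 - 39) - 39 ≡ 21. → (39, 21)
8P: (39, 21) + (5, 18). λ = (18 - 21)/(5 - 39) ≡ 44/13 mod 47. 13⁻¹ ≡ 29 (mod 47), so λ ≡ 7.
  x = λ² - 39 - 5 = 49 - 44 ≡ 5; y = λ·(39 - 5) - 21 ≡ 29. → (5, 29)
9P: (5, 29) + (5, 18): same x and y₁ ≡ -y₂, so the sum is ∞.
9P = ∞, so the order is 9.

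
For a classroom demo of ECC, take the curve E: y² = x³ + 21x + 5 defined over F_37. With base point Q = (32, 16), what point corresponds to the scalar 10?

(28, 7)

Double-and-add on 10 = (1010)₂. Start with Q = (32, 16) for the leading 1-bit.
double: tangent at (32, 16): λ = (3·32² + 21)/(2·16) ≡ 22/32. 32⁻¹ ≡ 22 (mod 37) since 32·22 = 704 ≡ 1, so λ ≡ 22·22 ≡ 3.
  x = λ² - 32 - 32 = 9 - 64 ≡ 19; y = λ·(32 - 19) - 16 ≡ 23. → (19, 23)
double: tangent at (19, 23): λ = (3·19² + 21)/(2·23) ≡ 31/9. 9⁻¹ ≡ 33 (mod 37), so λ ≡ 31·33 ≡ 24.
  x = λ² - 19 - 19 = 576 - 38 ≡ 20; y = λ·(19 - 20) - 23 ≡ 27. → (20, 27)
add Q: (20, 27) + (32, 16). λ = (16 - 27)/(32 - 20) ≡ 26/12 mod 37. 12⁻¹ ≡ 34 (mod 37) since 12·34 = 408 ≡ 1, so λ ≡ 33.
  x = λ² - 20 - 32 = 1089 - 52 ≡ 1; y = λ·(20 - 1) - 27 ≡ 8. → (1, 8)
double: tangent at (1, 8): λ = (3·1² + 21)/(2·8) ≡ 24/16. 16⁻¹ ≡ 7 (mod 37), so λ ≡ 24·7 ≡ 20.
  x = λ² - 1 - 1 = 400 - 2 ≡ 28; y = λ·(1 - 28) - 8 ≡ 7. → (28, 7)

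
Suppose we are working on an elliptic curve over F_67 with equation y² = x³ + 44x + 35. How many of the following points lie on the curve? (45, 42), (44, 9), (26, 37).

(45, 42): 42² ≡ 22, rhs ≡ 10 → off.
(44, 9): 9² ≡ 14, rhs ≡ 55 → off.
(26, 37): 37² ≡ 29, rhs ≡ 62 → off.

0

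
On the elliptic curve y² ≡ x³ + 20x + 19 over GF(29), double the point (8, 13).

(22, 0)

tangent at (8, 13): λ = (3·8² + 20)/(2·13) ≡ 9/26. 26⁻¹ ≡ 19 (mod 29), so λ ≡ 9·19 ≡ 26.
  x = λ² - 8 - 8 = 676 - 16 ≡ 22; y = λ·(8 - 22) - 13 ≡ 0. → (22, 0)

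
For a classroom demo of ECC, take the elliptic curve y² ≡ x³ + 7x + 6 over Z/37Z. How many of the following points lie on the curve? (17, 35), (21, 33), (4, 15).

(17, 35): 35² ≡ 4, rhs ≡ 6 → off.
(21, 33): 33² ≡ 16, rhs ≡ 16 → on.
(4, 15): 15² ≡ 3, rhs ≡ 24 → off.

1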